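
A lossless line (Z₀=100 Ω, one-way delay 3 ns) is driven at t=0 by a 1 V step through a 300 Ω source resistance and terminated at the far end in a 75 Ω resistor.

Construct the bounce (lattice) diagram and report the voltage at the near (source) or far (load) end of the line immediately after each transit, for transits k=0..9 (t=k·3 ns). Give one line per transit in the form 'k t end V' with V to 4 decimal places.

Γ_L=-0.142857, Γ_S=0.500000; launch V₁=1·100/400=0.250000
k=0 src: V=0.2500
k=1 load: inc=0.250000, refl=0.250000·-0.142857=-0.0357; V=0.000000+0.250000+-0.035714=0.2143
k=2 src: inc=-0.035714, refl=-0.035714·0.500000=-0.0179; V=0.250000+-0.035714+-0.017857=0.1964
k=3 load: inc=-0.017857, refl=-0.017857·-0.142857=0.0026; V=0.214286+-0.017857+0.002551=0.1990
k=4 src: inc=0.002551, refl=0.002551·0.500000=0.0013; V=0.196429+0.002551+0.001276=0.2003
k=5 load: inc=0.001276, refl=0.001276·-0.142857=-0.0002; V=0.198980+0.001276+-0.000182=0.2001
k=6 src: inc=-0.000182, refl=-0.000182·0.500000=-0.0001; V=0.200255+-0.000182+-0.000091=0.2000
k=7 load: inc=-0.000091, refl=-0.000091·-0.142857=0.0000; V=0.200073+-0.000091+0.000013=0.2000
k=8 src: inc=0.000013, refl=0.000013·0.500000=0.0000; V=0.199982+0.000013+0.000007=0.2000
k=9 load: inc=0.000007, refl=0.000007·-0.142857=-0.0000; V=0.199995+0.000007+-0.000001=0.2000

0 0 source 0.2500
1 3 load 0.2143
2 6 source 0.1964
3 9 load 0.1990
4 12 source 0.2003
5 15 load 0.2001
6 18 source 0.2000
7 21 load 0.2000
8 24 source 0.2000
9 27 load 0.2000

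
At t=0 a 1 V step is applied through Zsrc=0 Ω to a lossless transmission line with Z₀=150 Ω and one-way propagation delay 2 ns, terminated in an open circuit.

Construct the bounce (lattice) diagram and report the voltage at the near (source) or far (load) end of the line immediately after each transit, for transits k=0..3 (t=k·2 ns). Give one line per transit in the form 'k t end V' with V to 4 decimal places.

0 0 source 1.0000
1 2 load 2.0000
2 4 source 1.0000
3 6 load 0.0000

Γ_L=1.000000, Γ_S=-1.000000; launch V₁=1·150/150=1.000000
k=0 src: V=1.0000
k=1 load: inc=1.000000, refl=1.000000·1.000000=1.0000; V=0.000000+1.000000+1.000000=2.0000
k=2 src: inc=1.000000, refl=1.000000·-1.000000=-1.0000; V=1.000000+1.000000+-1.000000=1.0000
k=3 load: inc=-1.000000, refl=-1.000000·1.000000=-1.0000; V=2.000000+-1.000000+-1.000000=0.0000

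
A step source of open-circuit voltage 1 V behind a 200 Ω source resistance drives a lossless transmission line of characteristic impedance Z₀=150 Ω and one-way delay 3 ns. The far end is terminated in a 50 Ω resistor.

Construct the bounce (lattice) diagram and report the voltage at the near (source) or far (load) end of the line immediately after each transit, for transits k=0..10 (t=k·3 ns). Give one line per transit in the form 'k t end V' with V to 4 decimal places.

0 0 source 0.4286
1 3 load 0.2143
2 6 source 0.1837
3 9 load 0.1990
4 12 source 0.2012
5 15 load 0.2001
6 18 source 0.1999
7 21 load 0.2000
8 24 source 0.2000
9 27 load 0.2000
10 30 source 0.2000

Γ_L=-0.500000, Γ_S=0.142857; launch V₁=1·150/350=0.428571
k=0 src: V=0.4286
k=1 load: inc=0.428571, refl=0.428571·-0.500000=-0.2143; V=0.000000+0.428571+-0.214286=0.2143
k=2 src: inc=-0.214286, refl=-0.214286·0.142857=-0.0306; V=0.428571+-0.214286+-0.030612=0.1837
k=3 load: inc=-0.030612, refl=-0.030612·-0.500000=0.0153; V=0.214286+-0.030612+0.015306=0.1990
k=4 src: inc=0.015306, refl=0.015306·0.142857=0.0022; V=0.183673+0.015306+0.002187=0.2012
k=5 load: inc=0.002187, refl=0.002187·-0.500000=-0.0011; V=0.198980+0.002187+-0.001093=0.2001
k=6 src: inc=-0.001093, refl=-0.001093·0.142857=-0.0002; V=0.201166+-0.001093+-0.000156=0.1999
k=7 load: inc=-0.000156, refl=-0.000156·-0.500000=0.0001; V=0.200073+-0.000156+0.000078=0.2000
k=8 src: inc=0.000078, refl=0.000078·0.142857=0.0000; V=0.199917+0.000078+0.000011=0.2000
k=9 load: inc=0.000011, refl=0.000011·-0.500000=-0.0000; V=0.199995+0.000011+-0.000006=0.2000
k=10 src: inc=-0.000006, refl=-0.000006·0.142857=-0.0000; V=0.200006+-0.000006+-0.000001=0.2000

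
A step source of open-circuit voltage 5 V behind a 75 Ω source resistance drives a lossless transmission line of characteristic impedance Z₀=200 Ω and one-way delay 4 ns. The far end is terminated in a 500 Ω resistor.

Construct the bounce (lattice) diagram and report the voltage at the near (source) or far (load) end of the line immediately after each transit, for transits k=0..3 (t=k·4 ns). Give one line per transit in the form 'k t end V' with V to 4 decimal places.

0 0 source 3.6364
1 4 load 5.1948
2 8 source 4.4864
3 12 load 4.1828

Γ_L=0.428571, Γ_S=-0.454545; launch V₁=5·200/275=3.636364
k=0 src: V=3.6364
k=1 load: inc=3.636364, refl=3.636364·0.428571=1.5584; V=0.000000+3.636364+1.558442=5.1948
k=2 src: inc=1.558442, refl=1.558442·-0.454545=-0.7084; V=3.636364+1.558442+-0.708383=4.4864
k=3 load: inc=-0.708383, refl=-0.708383·0.428571=-0.3036; V=5.194805+-0.708383+-0.303593=4.1828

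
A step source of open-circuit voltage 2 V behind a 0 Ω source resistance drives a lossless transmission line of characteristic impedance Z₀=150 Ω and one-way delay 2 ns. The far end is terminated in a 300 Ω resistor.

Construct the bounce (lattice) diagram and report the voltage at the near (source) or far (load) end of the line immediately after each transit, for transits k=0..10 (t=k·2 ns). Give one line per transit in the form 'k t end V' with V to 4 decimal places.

0 0 source 2.0000
1 2 load 2.6667
2 4 source 2.0000
3 6 load 1.7778
4 8 source 2.0000
5 10 load 2.0741
6 12 source 2.0000
7 14 load 1.9753
8 16 source 2.0000
9 18 load 2.0082
10 20 source 2.0000

Γ_L=0.333333, Γ_S=-1.000000; launch V₁=2·150/150=2.000000
k=0 src: V=2.0000
k=1 load: inc=2.000000, refl=2.000000·0.333333=0.6667; V=0.000000+2.000000+0.666667=2.6667
k=2 src: inc=0.666667, refl=0.666667·-1.000000=-0.6667; V=2.000000+0.666667+-0.666667=2.0000
k=3 load: inc=-0.666667, refl=-0.666667·0.333333=-0.2222; V=2.666667+-0.666667+-0.222222=1.7778
k=4 src: inc=-0.222222, refl=-0.222222·-1.000000=0.2222; V=2.000000+-0.222222+0.222222=2.0000
k=5 load: inc=0.222222, refl=0.222222·0.333333=0.0741; V=1.777778+0.222222+0.074074=2.0741
k=6 src: inc=0.074074, refl=0.074074·-1.000000=-0.0741; V=2.000000+0.074074+-0.074074=2.0000
k=7 load: inc=-0.074074, refl=-0.074074·0.333333=-0.0247; V=2.074074+-0.074074+-0.024691=1.9753
k=8 src: inc=-0.024691, refl=-0.024691·-1.000000=0.0247; V=2.000000+-0.024691+0.024691=2.0000
k=9 load: inc=0.024691, refl=0.024691·0.333333=0.0082; V=1.975309+0.024691+0.008230=2.0082
k=10 src: inc=0.008230, refl=0.008230·-1.000000=-0.0082; V=2.000000+0.008230+-0.008230=2.0000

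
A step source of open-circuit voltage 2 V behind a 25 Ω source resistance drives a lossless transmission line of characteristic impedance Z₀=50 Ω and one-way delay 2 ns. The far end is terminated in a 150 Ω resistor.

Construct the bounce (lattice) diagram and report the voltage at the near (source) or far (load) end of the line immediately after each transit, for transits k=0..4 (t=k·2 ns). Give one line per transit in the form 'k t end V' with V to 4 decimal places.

Γ_L=0.500000, Γ_S=-0.333333; launch V₁=2·50/75=1.333333
k=0 src: V=1.3333
k=1 load: inc=1.333333, refl=1.333333·0.500000=0.6667; V=0.000000+1.333333+0.666667=2.0000
k=2 src: inc=0.666667, refl=0.666667·-0.333333=-0.2222; V=1.333333+0.666667+-0.222222=1.7778
k=3 load: inc=-0.222222, refl=-0.222222·0.500000=-0.1111; V=2.000000+-0.222222+-0.111111=1.6667
k=4 src: inc=-0.111111, refl=-0.111111·-0.333333=0.0370; V=1.777778+-0.111111+0.037037=1.7037

0 0 source 1.3333
1 2 load 2.0000
2 4 source 1.7778
3 6 load 1.6667
4 8 source 1.7037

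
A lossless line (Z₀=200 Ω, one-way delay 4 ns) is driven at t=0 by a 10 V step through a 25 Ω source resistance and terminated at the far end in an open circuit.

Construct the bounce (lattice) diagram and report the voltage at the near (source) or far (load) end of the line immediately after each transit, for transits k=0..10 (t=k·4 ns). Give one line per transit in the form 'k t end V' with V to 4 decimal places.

Γ_L=1.000000, Γ_S=-0.777778; launch V₁=10·200/225=8.888889
k=0 src: V=8.8889
k=1 load: inc=8.888889, refl=8.888889·1.000000=8.8889; V=0.000000+8.888889+8.888889=17.7778
k=2 src: inc=8.888889, refl=8.888889·-0.777778=-6.9136; V=8.888889+8.888889+-6.913580=10.8642
k=3 load: inc=-6.913580, refl=-6.913580·1.000000=-6.9136; V=17.777778+-6.913580+-6.913580=3.9506
k=4 src: inc=-6.913580, refl=-6.913580·-0.777778=5.3772; V=10.864198+-6.913580+5.377229=9.3278
k=5 load: inc=5.377229, refl=5.377229·1.000000=5.3772; V=3.950617+5.377229+5.377229=14.7051
k=6 src: inc=5.377229, refl=5.377229·-0.777778=-4.1823; V=9.327846+5.377229+-4.182289=10.5228
k=7 load: inc=-4.182289, refl=-4.182289·1.000000=-4.1823; V=14.705075+-4.182289+-4.182289=6.3405
k=8 src: inc=-4.182289, refl=-4.182289·-0.777778=3.2529; V=10.522786+-4.182289+3.252892=9.5934
k=9 load: inc=3.252892, refl=3.252892·1.000000=3.2529; V=6.340497+3.252892+3.252892=12.8463
k=10 src: inc=3.252892, refl=3.252892·-0.777778=-2.5300; V=9.593389+3.252892+-2.530027=10.3163

0 0 source 8.8889
1 4 load 17.7778
2 8 source 10.8642
3 12 load 3.9506
4 16 source 9.3278
5 20 load 14.7051
6 24 source 10.5228
7 28 load 6.3405
8 32 source 9.5934
9 36 load 12.8463
10 40 source 10.3163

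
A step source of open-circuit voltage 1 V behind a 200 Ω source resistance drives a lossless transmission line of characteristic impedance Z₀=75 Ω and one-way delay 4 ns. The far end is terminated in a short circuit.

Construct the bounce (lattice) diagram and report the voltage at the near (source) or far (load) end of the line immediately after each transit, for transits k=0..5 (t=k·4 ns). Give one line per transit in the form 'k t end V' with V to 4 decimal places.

Γ_L=-1.000000, Γ_S=0.454545; launch V₁=1·75/275=0.272727
k=0 src: V=0.2727
k=1 load: inc=0.272727, refl=0.272727·-1.000000=-0.2727; V=0.000000+0.272727+-0.272727=0.0000
k=2 src: inc=-0.272727, refl=-0.272727·0.454545=-0.1240; V=0.272727+-0.272727+-0.123967=-0.1240
k=3 load: inc=-0.123967, refl=-0.123967·-1.000000=0.1240; V=0.000000+-0.123967+0.123967=0.0000
k=4 src: inc=0.123967, refl=0.123967·0.454545=0.0563; V=-0.123967+0.123967+0.056349=0.0563
k=5 load: inc=0.056349, refl=0.056349·-1.000000=-0.0563; V=0.000000+0.056349+-0.056349=0.0000

0 0 source 0.2727
1 4 load 0.0000
2 8 source -0.1240
3 12 load 0.0000
4 16 source 0.0563
5 20 load 0.0000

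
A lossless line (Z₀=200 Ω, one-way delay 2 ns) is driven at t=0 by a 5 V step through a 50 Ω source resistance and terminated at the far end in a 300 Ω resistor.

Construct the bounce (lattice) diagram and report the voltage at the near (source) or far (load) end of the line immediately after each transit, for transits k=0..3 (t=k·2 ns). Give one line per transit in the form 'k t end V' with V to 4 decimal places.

Γ_L=0.200000, Γ_S=-0.600000; launch V₁=5·200/250=4.000000
k=0 src: V=4.0000
k=1 load: inc=4.000000, refl=4.000000·0.200000=0.8000; V=0.000000+4.000000+0.800000=4.8000
k=2 src: inc=0.800000, refl=0.800000·-0.600000=-0.4800; V=4.000000+0.800000+-0.480000=4.3200
k=3 load: inc=-0.480000, refl=-0.480000·0.200000=-0.0960; V=4.800000+-0.480000+-0.096000=4.2240

0 0 source 4.0000
1 2 load 4.8000
2 4 source 4.3200
3 6 load 4.2240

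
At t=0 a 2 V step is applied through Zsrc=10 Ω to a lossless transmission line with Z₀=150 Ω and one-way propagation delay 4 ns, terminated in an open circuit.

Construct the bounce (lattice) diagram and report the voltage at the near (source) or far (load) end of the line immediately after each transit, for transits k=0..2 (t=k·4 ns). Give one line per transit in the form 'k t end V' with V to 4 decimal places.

0 0 source 1.8750
1 4 load 3.7500
2 8 source 2.1094

Γ_L=1.000000, Γ_S=-0.875000; launch V₁=2·150/160=1.875000
k=0 src: V=1.8750
k=1 load: inc=1.875000, refl=1.875000·1.000000=1.8750; V=0.000000+1.875000+1.875000=3.7500
k=2 src: inc=1.875000, refl=1.875000·-0.875000=-1.6406; V=1.875000+1.875000+-1.640625=2.1094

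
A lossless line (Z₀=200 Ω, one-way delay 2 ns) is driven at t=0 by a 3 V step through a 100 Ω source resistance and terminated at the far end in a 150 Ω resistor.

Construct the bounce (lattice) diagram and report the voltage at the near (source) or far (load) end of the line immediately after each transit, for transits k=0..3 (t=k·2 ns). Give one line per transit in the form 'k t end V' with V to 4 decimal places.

0 0 source 2.0000
1 2 load 1.7143
2 4 source 1.8095
3 6 load 1.7959

Γ_L=-0.142857, Γ_S=-0.333333; launch V₁=3·200/300=2.000000
k=0 src: V=2.0000
k=1 load: inc=2.000000, refl=2.000000·-0.142857=-0.2857; V=0.000000+2.000000+-0.285714=1.7143
k=2 src: inc=-0.285714, refl=-0.285714·-0.333333=0.0952; V=2.000000+-0.285714+0.095238=1.8095
k=3 load: inc=0.095238, refl=0.095238·-0.142857=-0.0136; V=1.714286+0.095238+-0.013605=1.7959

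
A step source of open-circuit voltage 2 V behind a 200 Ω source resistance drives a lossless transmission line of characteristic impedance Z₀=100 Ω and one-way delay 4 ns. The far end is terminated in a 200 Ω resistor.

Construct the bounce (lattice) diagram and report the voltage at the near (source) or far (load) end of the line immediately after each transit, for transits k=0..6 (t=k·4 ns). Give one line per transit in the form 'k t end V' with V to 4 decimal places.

0 0 source 0.6667
1 4 load 0.8889
2 8 source 0.9630
3 12 load 0.9877
4 16 source 0.9959
5 20 load 0.9986
6 24 source 0.9995

Γ_L=0.333333, Γ_S=0.333333; launch V₁=2·100/300=0.666667
k=0 src: V=0.6667
k=1 load: inc=0.666667, refl=0.666667·0.333333=0.2222; V=0.000000+0.666667+0.222222=0.8889
k=2 src: inc=0.222222, refl=0.222222·0.333333=0.0741; V=0.666667+0.222222+0.074074=0.9630
k=3 load: inc=0.074074, refl=0.074074·0.333333=0.0247; V=0.888889+0.074074+0.024691=0.9877
k=4 src: inc=0.024691, refl=0.024691·0.333333=0.0082; V=0.962963+0.024691+0.008230=0.9959
k=5 load: inc=0.008230, refl=0.008230·0.333333=0.0027; V=0.987654+0.008230+0.002743=0.9986
k=6 src: inc=0.002743, refl=0.002743·0.333333=0.0009; V=0.995885+0.002743+0.000914=0.9995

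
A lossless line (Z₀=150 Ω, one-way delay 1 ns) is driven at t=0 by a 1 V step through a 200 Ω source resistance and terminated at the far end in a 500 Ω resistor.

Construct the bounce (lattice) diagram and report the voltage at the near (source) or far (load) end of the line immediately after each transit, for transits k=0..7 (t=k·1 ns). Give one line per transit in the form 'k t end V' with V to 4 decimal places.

Γ_L=0.538462, Γ_S=0.142857; launch V₁=1·150/350=0.428571
k=0 src: V=0.4286
k=1 load: inc=0.428571, refl=0.428571·0.538462=0.2308; V=0.000000+0.428571+0.230769=0.6593
k=2 src: inc=0.230769, refl=0.230769·0.142857=0.0330; V=0.428571+0.230769+0.032967=0.6923
k=3 load: inc=0.032967, refl=0.032967·0.538462=0.0178; V=0.659341+0.032967+0.017751=0.7101
k=4 src: inc=0.017751, refl=0.017751·0.142857=0.0025; V=0.692308+0.017751+0.002536=0.7126
k=5 load: inc=0.002536, refl=0.002536·0.538462=0.0014; V=0.710059+0.002536+0.001365=0.7140
k=6 src: inc=0.001365, refl=0.001365·0.142857=0.0002; V=0.712595+0.001365+0.000195=0.7142
k=7 load: inc=0.000195, refl=0.000195·0.538462=0.0001; V=0.713961+0.000195+0.000105=0.7143

0 0 source 0.4286
1 1 load 0.6593
2 2 source 0.6923
3 3 load 0.7101
4 4 source 0.7126
5 5 load 0.7140
6 6 source 0.7142
7 7 load 0.7143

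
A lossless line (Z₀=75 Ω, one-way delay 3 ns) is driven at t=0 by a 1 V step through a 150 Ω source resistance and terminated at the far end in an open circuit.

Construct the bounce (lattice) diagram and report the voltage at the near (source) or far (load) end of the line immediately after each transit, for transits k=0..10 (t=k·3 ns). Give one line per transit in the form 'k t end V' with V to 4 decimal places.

Γ_L=1.000000, Γ_S=0.333333; launch V₁=1·75/225=0.333333
k=0 src: V=0.3333
k=1 load: inc=0.333333, refl=0.333333·1.000000=0.3333; V=0.000000+0.333333+0.333333=0.6667
k=2 src: inc=0.333333, refl=0.333333·0.333333=0.1111; V=0.333333+0.333333+0.111111=0.7778
k=3 load: inc=0.111111, refl=0.111111·1.000000=0.1111; V=0.666667+0.111111+0.111111=0.8889
k=4 src: inc=0.111111, refl=0.111111·0.333333=0.0370; V=0.777778+0.111111+0.037037=0.9259
k=5 load: inc=0.037037, refl=0.037037·1.000000=0.0370; V=0.888889+0.037037+0.037037=0.9630
k=6 src: inc=0.037037, refl=0.037037·0.333333=0.0123; V=0.925926+0.037037+0.012346=0.9753
k=7 load: inc=0.012346, refl=0.012346·1.000000=0.0123; V=0.962963+0.012346+0.012346=0.9877
k=8 src: inc=0.012346, refl=0.012346·0.333333=0.0041; V=0.975309+0.012346+0.004115=0.9918
k=9 load: inc=0.004115, refl=0.004115·1.000000=0.0041; V=0.987654+0.004115+0.004115=0.9959
k=10 src: inc=0.004115, refl=0.004115·0.333333=0.0014; V=0.991770+0.004115+0.001372=0.9973

0 0 source 0.3333
1 3 load 0.6667
2 6 source 0.7778
3 9 load 0.8889
4 12 source 0.9259
5 15 load 0.9630
6 18 source 0.9753
7 21 load 0.9877
8 24 source 0.9918
9 27 load 0.9959
10 30 source 0.9973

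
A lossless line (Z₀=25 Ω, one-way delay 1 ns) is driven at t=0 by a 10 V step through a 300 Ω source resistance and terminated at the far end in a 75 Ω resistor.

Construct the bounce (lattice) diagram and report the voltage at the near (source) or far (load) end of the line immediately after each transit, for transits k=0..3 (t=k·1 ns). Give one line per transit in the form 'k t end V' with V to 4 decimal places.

0 0 source 0.7692
1 1 load 1.1538
2 2 source 1.4793
3 3 load 1.6420

Γ_L=0.500000, Γ_S=0.846154; launch V₁=10·25/325=0.769231
k=0 src: V=0.7692
k=1 load: inc=0.769231, refl=0.769231·0.500000=0.3846; V=0.000000+0.769231+0.384615=1.1538
k=2 src: inc=0.384615, refl=0.384615·0.846154=0.3254; V=0.769231+0.384615+0.325444=1.4793
k=3 load: inc=0.325444, refl=0.325444·0.500000=0.1627; V=1.153846+0.325444+0.162722=1.6420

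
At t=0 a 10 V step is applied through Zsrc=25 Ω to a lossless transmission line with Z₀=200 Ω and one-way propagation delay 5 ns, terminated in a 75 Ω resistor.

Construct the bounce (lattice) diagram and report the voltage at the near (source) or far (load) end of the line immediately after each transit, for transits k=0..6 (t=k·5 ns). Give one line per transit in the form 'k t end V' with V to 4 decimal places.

Γ_L=-0.454545, Γ_S=-0.777778; launch V₁=10·200/225=8.888889
k=0 src: V=8.8889
k=1 load: inc=8.888889, refl=8.888889·-0.454545=-4.0404; V=0.000000+8.888889+-4.040404=4.8485
k=2 src: inc=-4.040404, refl=-4.040404·-0.777778=3.1425; V=8.888889+-4.040404+3.142536=7.9910
k=3 load: inc=3.142536, refl=3.142536·-0.454545=-1.4284; V=4.848485+3.142536+-1.428426=6.5626
k=4 src: inc=-1.428426, refl=-1.428426·-0.777778=1.1110; V=7.991021+-1.428426+1.110998=7.6736
k=5 load: inc=1.110998, refl=1.110998·-0.454545=-0.5050; V=6.562596+1.110998+-0.504999=7.1686
k=6 src: inc=-0.504999, refl=-0.504999·-0.777778=0.3928; V=7.673593+-0.504999+0.392777=7.5614

0 0 source 8.8889
1 5 load 4.8485
2 10 source 7.9910
3 15 load 6.5626
4 20 source 7.6736
5 25 load 7.1686
6 30 source 7.5614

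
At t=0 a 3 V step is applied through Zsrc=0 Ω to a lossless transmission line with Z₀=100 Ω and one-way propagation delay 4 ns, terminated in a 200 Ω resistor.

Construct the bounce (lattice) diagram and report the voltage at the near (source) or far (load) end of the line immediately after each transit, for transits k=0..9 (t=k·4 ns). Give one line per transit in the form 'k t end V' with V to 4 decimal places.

Γ_L=0.333333, Γ_S=-1.000000; launch V₁=3·100/100=3.000000
k=0 src: V=3.0000
k=1 load: inc=3.000000, refl=3.000000·0.333333=1.0000; V=0.000000+3.000000+1.000000=4.0000
k=2 src: inc=1.000000, refl=1.000000·-1.000000=-1.0000; V=3.000000+1.000000+-1.000000=3.0000
k=3 load: inc=-1.000000, refl=-1.000000·0.333333=-0.3333; V=4.000000+-1.000000+-0.333333=2.6667
k=4 src: inc=-0.333333, refl=-0.333333·-1.000000=0.3333; V=3.000000+-0.333333+0.333333=3.0000
k=5 load: inc=0.333333, refl=0.333333·0.333333=0.1111; V=2.666667+0.333333+0.111111=3.1111
k=6 src: inc=0.111111, refl=0.111111·-1.000000=-0.1111; V=3.000000+0.111111+-0.111111=3.0000
k=7 load: inc=-0.111111, refl=-0.111111·0.333333=-0.0370; V=3.111111+-0.111111+-0.037037=2.9630
k=8 src: inc=-0.037037, refl=-0.037037·-1.000000=0.0370; V=3.000000+-0.037037+0.037037=3.0000
k=9 load: inc=0.037037, refl=0.037037·0.333333=0.0123; V=2.962963+0.037037+0.012346=3.0123

0 0 source 3.0000
1 4 load 4.0000
2 8 source 3.0000
3 12 load 2.6667
4 16 source 3.0000
5 20 load 3.1111
6 24 source 3.0000
7 28 load 2.9630
8 32 source 3.0000
9 36 load 3.0123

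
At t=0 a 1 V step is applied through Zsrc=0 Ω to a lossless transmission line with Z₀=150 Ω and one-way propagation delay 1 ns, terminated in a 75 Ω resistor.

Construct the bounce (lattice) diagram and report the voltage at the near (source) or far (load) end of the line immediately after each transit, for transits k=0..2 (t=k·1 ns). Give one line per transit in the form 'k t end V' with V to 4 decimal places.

0 0 source 1.0000
1 1 load 0.6667
2 2 source 1.0000

Γ_L=-0.333333, Γ_S=-1.000000; launch V₁=1·150/150=1.000000
k=0 src: V=1.0000
k=1 load: inc=1.000000, refl=1.000000·-0.333333=-0.3333; V=0.000000+1.000000+-0.333333=0.6667
k=2 src: inc=-0.333333, refl=-0.333333·-1.000000=0.3333; V=1.000000+-0.333333+0.333333=1.0000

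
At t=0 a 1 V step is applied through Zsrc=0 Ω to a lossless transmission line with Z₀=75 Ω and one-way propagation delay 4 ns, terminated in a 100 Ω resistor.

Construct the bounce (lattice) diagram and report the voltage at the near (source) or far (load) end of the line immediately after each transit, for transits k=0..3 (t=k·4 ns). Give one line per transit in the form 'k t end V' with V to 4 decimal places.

Γ_L=0.142857, Γ_S=-1.000000; launch V₁=1·75/75=1.000000
k=0 src: V=1.0000
k=1 load: inc=1.000000, refl=1.000000·0.142857=0.1429; V=0.000000+1.000000+0.142857=1.1429
k=2 src: inc=0.142857, refl=0.142857·-1.000000=-0.1429; V=1.000000+0.142857+-0.142857=1.0000
k=3 load: inc=-0.142857, refl=-0.142857·0.142857=-0.0204; V=1.142857+-0.142857+-0.020408=0.9796

0 0 source 1.0000
1 4 load 1.1429
2 8 source 1.0000
3 12 load 0.9796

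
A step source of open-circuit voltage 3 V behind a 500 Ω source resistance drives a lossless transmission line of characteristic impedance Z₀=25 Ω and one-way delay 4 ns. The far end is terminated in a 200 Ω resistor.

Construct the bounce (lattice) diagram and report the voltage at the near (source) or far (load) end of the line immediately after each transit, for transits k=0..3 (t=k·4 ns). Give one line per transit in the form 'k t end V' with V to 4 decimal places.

0 0 source 0.1429
1 4 load 0.2540
2 8 source 0.3545
3 12 load 0.4327

Γ_L=0.777778, Γ_S=0.904762; launch V₁=3·25/525=0.142857
k=0 src: V=0.1429
k=1 load: inc=0.142857, refl=0.142857·0.777778=0.1111; V=0.000000+0.142857+0.111111=0.2540
k=2 src: inc=0.111111, refl=0.111111·0.904762=0.1005; V=0.142857+0.111111+0.100529=0.3545
k=3 load: inc=0.100529, refl=0.100529·0.777778=0.0782; V=0.253968+0.100529+0.078189=0.4327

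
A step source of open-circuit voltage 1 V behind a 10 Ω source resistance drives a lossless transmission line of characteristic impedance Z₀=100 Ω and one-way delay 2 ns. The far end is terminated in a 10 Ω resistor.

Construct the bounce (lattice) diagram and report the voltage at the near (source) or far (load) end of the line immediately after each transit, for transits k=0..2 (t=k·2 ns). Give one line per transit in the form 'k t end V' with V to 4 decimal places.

0 0 source 0.9091
1 2 load 0.1653
2 4 source 0.7739

Γ_L=-0.818182, Γ_S=-0.818182; launch V₁=1·100/110=0.909091
k=0 src: V=0.9091
k=1 load: inc=0.909091, refl=0.909091·-0.818182=-0.7438; V=0.000000+0.909091+-0.743802=0.1653
k=2 src: inc=-0.743802, refl=-0.743802·-0.818182=0.6086; V=0.909091+-0.743802+0.608565=0.7739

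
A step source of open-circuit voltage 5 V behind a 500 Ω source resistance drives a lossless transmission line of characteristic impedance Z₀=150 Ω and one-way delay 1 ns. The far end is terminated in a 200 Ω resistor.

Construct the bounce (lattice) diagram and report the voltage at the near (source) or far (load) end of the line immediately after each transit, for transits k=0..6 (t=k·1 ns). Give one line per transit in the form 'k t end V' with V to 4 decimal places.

Γ_L=0.142857, Γ_S=0.538462; launch V₁=5·150/650=1.153846
k=0 src: V=1.1538
k=1 load: inc=1.153846, refl=1.153846·0.142857=0.1648; V=0.000000+1.153846+0.164835=1.3187
k=2 src: inc=0.164835, refl=0.164835·0.538462=0.0888; V=1.153846+0.164835+0.088757=1.4074
k=3 load: inc=0.088757, refl=0.088757·0.142857=0.0127; V=1.318681+0.088757+0.012680=1.4201
k=4 src: inc=0.012680, refl=0.012680·0.538462=0.0068; V=1.407439+0.012680+0.006827=1.4269
k=5 load: inc=0.006827, refl=0.006827·0.142857=0.0010; V=1.420118+0.006827+0.000975=1.4279
k=6 src: inc=0.000975, refl=0.000975·0.538462=0.0005; V=1.426946+0.000975+0.000525=1.4284

0 0 source 1.1538
1 1 load 1.3187
2 2 source 1.4074
3 3 load 1.4201
4 4 source 1.4269
5 5 load 1.4279
6 6 source 1.4284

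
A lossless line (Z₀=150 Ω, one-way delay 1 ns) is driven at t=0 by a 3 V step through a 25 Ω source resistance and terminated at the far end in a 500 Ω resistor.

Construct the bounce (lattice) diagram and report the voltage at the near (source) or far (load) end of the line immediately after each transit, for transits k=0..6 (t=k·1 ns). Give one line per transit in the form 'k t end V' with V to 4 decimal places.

Γ_L=0.538462, Γ_S=-0.714286; launch V₁=3·150/175=2.571429
k=0 src: V=2.5714
k=1 load: inc=2.571429, refl=2.571429·0.538462=1.3846; V=0.000000+2.571429+1.384615=3.9560
k=2 src: inc=1.384615, refl=1.384615·-0.714286=-0.9890; V=2.571429+1.384615+-0.989011=2.9670
k=3 load: inc=-0.989011, refl=-0.989011·0.538462=-0.5325; V=3.956044+-0.989011+-0.532544=2.4345
k=4 src: inc=-0.532544, refl=-0.532544·-0.714286=0.3804; V=2.967033+-0.532544+0.380389=2.8149
k=5 load: inc=0.380389, refl=0.380389·0.538462=0.2048; V=2.434489+0.380389+0.204825=3.0197
k=6 src: inc=0.204825, refl=0.204825·-0.714286=-0.1463; V=2.814877+0.204825+-0.146303=2.8734

0 0 source 2.5714
1 1 load 3.9560
2 2 source 2.9670
3 3 load 2.4345
4 4 source 2.8149
5 5 load 3.0197
6 6 source 2.8734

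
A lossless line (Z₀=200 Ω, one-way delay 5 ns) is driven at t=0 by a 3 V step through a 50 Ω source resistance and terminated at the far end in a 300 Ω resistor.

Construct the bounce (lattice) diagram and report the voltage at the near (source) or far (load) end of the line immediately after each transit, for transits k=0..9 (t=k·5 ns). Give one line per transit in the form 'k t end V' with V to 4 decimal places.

Γ_L=0.200000, Γ_S=-0.600000; launch V₁=3·200/250=2.400000
k=0 src: V=2.4000
k=1 load: inc=2.400000, refl=2.400000·0.200000=0.4800; V=0.000000+2.400000+0.480000=2.8800
k=2 src: inc=0.480000, refl=0.480000·-0.600000=-0.2880; V=2.400000+0.480000+-0.288000=2.5920
k=3 load: inc=-0.288000, refl=-0.288000·0.200000=-0.0576; V=2.880000+-0.288000+-0.057600=2.5344
k=4 src: inc=-0.057600, refl=-0.057600·-0.600000=0.0346; V=2.592000+-0.057600+0.034560=2.5690
k=5 load: inc=0.034560, refl=0.034560·0.200000=0.0069; V=2.534400+0.034560+0.006912=2.5759
k=6 src: inc=0.006912, refl=0.006912·-0.600000=-0.0041; V=2.568960+0.006912+-0.004147=2.5717
k=7 load: inc=-0.004147, refl=-0.004147·0.200000=-0.0008; V=2.575872+-0.004147+-0.000829=2.5709
k=8 src: inc=-0.000829, refl=-0.000829·-0.600000=0.0005; V=2.571725+-0.000829+0.000498=2.5714
k=9 load: inc=0.000498, refl=0.000498·0.200000=0.0001; V=2.570895+0.000498+0.000100=2.5715

0 0 source 2.4000
1 5 load 2.8800
2 10 source 2.5920
3 15 load 2.5344
4 20 source 2.5690
5 25 load 2.5759
6 30 source 2.5717
7 35 load 2.5709
8 40 source 2.5714
9 45 load 2.5715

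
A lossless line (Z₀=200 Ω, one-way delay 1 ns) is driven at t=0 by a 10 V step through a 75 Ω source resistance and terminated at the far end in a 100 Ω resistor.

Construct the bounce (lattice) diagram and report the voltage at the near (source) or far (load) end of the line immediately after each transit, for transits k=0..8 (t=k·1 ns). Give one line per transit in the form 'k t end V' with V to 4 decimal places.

0 0 source 7.2727
1 1 load 4.8485
2 2 source 5.9504
3 3 load 5.5831
4 4 source 5.7501
5 5 load 5.6944
6 6 source 5.7197
7 7 load 5.7113
8 8 source 5.7151

Γ_L=-0.333333, Γ_S=-0.454545; launch V₁=10·200/275=7.272727
k=0 src: V=7.2727
k=1 load: inc=7.272727, refl=7.272727·-0.333333=-2.4242; V=0.000000+7.272727+-2.424242=4.8485
k=2 src: inc=-2.424242, refl=-2.424242·-0.454545=1.1019; V=7.272727+-2.424242+1.101928=5.9504
k=3 load: inc=1.101928, refl=1.101928·-0.333333=-0.3673; V=4.848485+1.101928+-0.367309=5.5831
k=4 src: inc=-0.367309, refl=-0.367309·-0.454545=0.1670; V=5.950413+-0.367309+0.166959=5.7501
k=5 load: inc=0.166959, refl=0.166959·-0.333333=-0.0557; V=5.583104+0.166959+-0.055653=5.6944
k=6 src: inc=-0.055653, refl=-0.055653·-0.454545=0.0253; V=5.750063+-0.055653+0.025297=5.7197
k=7 load: inc=0.025297, refl=0.025297·-0.333333=-0.0084; V=5.694410+0.025297+-0.008432=5.7113
k=8 src: inc=-0.008432, refl=-0.008432·-0.454545=0.0038; V=5.719706+-0.008432+0.003833=5.7151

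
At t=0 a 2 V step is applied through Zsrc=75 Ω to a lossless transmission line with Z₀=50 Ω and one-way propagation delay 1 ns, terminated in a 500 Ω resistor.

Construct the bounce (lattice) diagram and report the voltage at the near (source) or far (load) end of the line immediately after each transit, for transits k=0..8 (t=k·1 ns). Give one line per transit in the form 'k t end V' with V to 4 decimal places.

Γ_L=0.818182, Γ_S=0.200000; launch V₁=2·50/125=0.800000
k=0 src: V=0.8000
k=1 load: inc=0.800000, refl=0.800000·0.818182=0.6545; V=0.000000+0.800000+0.654545=1.4545
k=2 src: inc=0.654545, refl=0.654545·0.200000=0.1309; V=0.800000+0.654545+0.130909=1.5855
k=3 load: inc=0.130909, refl=0.130909·0.818182=0.1071; V=1.454545+0.130909+0.107107=1.6926
k=4 src: inc=0.107107, refl=0.107107·0.200000=0.0214; V=1.585455+0.107107+0.021421=1.7140
k=5 load: inc=0.021421, refl=0.021421·0.818182=0.0175; V=1.692562+0.021421+0.017527=1.7315
k=6 src: inc=0.017527, refl=0.017527·0.200000=0.0035; V=1.713983+0.017527+0.003505=1.7350
k=7 load: inc=0.003505, refl=0.003505·0.818182=0.0029; V=1.731510+0.003505+0.002868=1.7379
k=8 src: inc=0.002868, refl=0.002868·0.200000=0.0006; V=1.735015+0.002868+0.000574=1.7385

0 0 source 0.8000
1 1 load 1.4545
2 2 source 1.5855
3 3 load 1.6926
4 4 source 1.7140
5 5 load 1.7315
6 6 source 1.7350
7 7 load 1.7379
8 8 source 1.7385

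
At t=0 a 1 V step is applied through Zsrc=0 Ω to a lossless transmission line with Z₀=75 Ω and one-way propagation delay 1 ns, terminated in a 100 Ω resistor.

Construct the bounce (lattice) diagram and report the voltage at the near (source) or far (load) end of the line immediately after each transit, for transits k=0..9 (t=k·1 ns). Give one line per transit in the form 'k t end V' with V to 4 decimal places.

Γ_L=0.142857, Γ_S=-1.000000; launch V₁=1·75/75=1.000000
k=0 src: V=1.0000
k=1 load: inc=1.000000, refl=1.000000·0.142857=0.1429; V=0.000000+1.000000+0.142857=1.1429
k=2 src: inc=0.142857, refl=0.142857·-1.000000=-0.1429; V=1.000000+0.142857+-0.142857=1.0000
k=3 load: inc=-0.142857, refl=-0.142857·0.142857=-0.0204; V=1.142857+-0.142857+-0.020408=0.9796
k=4 src: inc=-0.020408, refl=-0.020408·-1.000000=0.0204; V=1.000000+-0.020408+0.020408=1.0000
k=5 load: inc=0.020408, refl=0.020408·0.142857=0.0029; V=0.979592+0.020408+0.002915=1.0029
k=6 src: inc=0.002915, refl=0.002915·-1.000000=-0.0029; V=1.000000+0.002915+-0.002915=1.0000
k=7 load: inc=-0.002915, refl=-0.002915·0.142857=-0.0004; V=1.002915+-0.002915+-0.000416=0.9996
k=8 src: inc=-0.000416, refl=-0.000416·-1.000000=0.0004; V=1.000000+-0.000416+0.000416=1.0000
k=9 load: inc=0.000416, refl=0.000416·0.142857=0.0001; V=0.999584+0.000416+0.000059=1.0001

0 0 source 1.0000
1 1 load 1.1429
2 2 source 1.0000
3 3 load 0.9796
4 4 source 1.0000
5 5 load 1.0029
6 6 source 1.0000
7 7 load 0.9996
8 8 source 1.0000
9 9 load 1.0001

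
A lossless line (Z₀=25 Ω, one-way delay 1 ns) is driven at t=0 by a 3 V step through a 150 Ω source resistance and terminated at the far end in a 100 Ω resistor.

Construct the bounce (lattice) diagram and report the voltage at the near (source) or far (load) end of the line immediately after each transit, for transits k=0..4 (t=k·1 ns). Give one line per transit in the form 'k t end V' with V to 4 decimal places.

Γ_L=0.600000, Γ_S=0.714286; launch V₁=3·25/175=0.428571
k=0 src: V=0.4286
k=1 load: inc=0.428571, refl=0.428571·0.600000=0.2571; V=0.000000+0.428571+0.257143=0.6857
k=2 src: inc=0.257143, refl=0.257143·0.714286=0.1837; V=0.428571+0.257143+0.183673=0.8694
k=3 load: inc=0.183673, refl=0.183673·0.600000=0.1102; V=0.685714+0.183673+0.110204=0.9796
k=4 src: inc=0.110204, refl=0.110204·0.714286=0.0787; V=0.869388+0.110204+0.078717=1.0583

0 0 source 0.4286
1 1 load 0.6857
2 2 source 0.8694
3 3 load 0.9796
4 4 source 1.0583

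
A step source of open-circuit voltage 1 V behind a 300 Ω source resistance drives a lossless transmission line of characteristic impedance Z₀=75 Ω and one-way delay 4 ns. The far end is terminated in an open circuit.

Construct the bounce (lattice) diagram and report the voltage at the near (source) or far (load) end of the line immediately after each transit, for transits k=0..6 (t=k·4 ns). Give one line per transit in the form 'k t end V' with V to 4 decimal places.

0 0 source 0.2000
1 4 load 0.4000
2 8 source 0.5200
3 12 load 0.6400
4 16 source 0.7120
5 20 load 0.7840
6 24 source 0.8272

Γ_L=1.000000, Γ_S=0.600000; launch V₁=1·75/375=0.200000
k=0 src: V=0.2000
k=1 load: inc=0.200000, refl=0.200000·1.000000=0.2000; V=0.000000+0.200000+0.200000=0.4000
k=2 src: inc=0.200000, refl=0.200000·0.600000=0.1200; V=0.200000+0.200000+0.120000=0.5200
k=3 load: inc=0.120000, refl=0.120000·1.000000=0.1200; V=0.400000+0.120000+0.120000=0.6400
k=4 src: inc=0.120000, refl=0.120000·0.600000=0.0720; V=0.520000+0.120000+0.072000=0.7120
k=5 load: inc=0.072000, refl=0.072000·1.000000=0.0720; V=0.640000+0.072000+0.072000=0.7840
k=6 src: inc=0.072000, refl=0.072000·0.600000=0.0432; V=0.712000+0.072000+0.043200=0.8272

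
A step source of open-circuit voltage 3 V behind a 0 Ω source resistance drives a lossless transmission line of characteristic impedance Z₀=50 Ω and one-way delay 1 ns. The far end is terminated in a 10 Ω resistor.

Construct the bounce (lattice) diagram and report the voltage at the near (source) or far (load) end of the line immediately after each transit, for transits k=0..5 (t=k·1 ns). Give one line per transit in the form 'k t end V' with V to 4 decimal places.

Γ_L=-0.666667, Γ_S=-1.000000; launch V₁=3·50/50=3.000000
k=0 src: V=3.0000
k=1 load: inc=3.000000, refl=3.000000·-0.666667=-2.0000; V=0.000000+3.000000+-2.000000=1.0000
k=2 src: inc=-2.000000, refl=-2.000000·-1.000000=2.0000; V=3.000000+-2.000000+2.000000=3.0000
k=3 load: inc=2.000000, refl=2.000000·-0.666667=-1.3333; V=1.000000+2.000000+-1.333333=1.6667
k=4 src: inc=-1.333333, refl=-1.333333·-1.000000=1.3333; V=3.000000+-1.333333+1.333333=3.0000
k=5 load: inc=1.333333, refl=1.333333·-0.666667=-0.8889; V=1.666667+1.333333+-0.888889=2.1111

0 0 source 3.0000
1 1 load 1.0000
2 2 source 3.0000
3 3 load 1.6667
4 4 source 3.0000
5 5 load 2.1111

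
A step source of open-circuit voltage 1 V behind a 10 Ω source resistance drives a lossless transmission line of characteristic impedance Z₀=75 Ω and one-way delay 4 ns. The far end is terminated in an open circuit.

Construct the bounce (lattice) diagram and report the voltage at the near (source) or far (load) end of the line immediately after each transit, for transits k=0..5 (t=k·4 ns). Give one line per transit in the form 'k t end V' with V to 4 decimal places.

0 0 source 0.8824
1 4 load 1.7647
2 8 source 1.0900
3 12 load 0.4152
4 16 source 0.9312
5 20 load 1.4472

Γ_L=1.000000, Γ_S=-0.764706; launch V₁=1·75/85=0.882353
k=0 src: V=0.8824
k=1 load: inc=0.882353, refl=0.882353·1.000000=0.8824; V=0.000000+0.882353+0.882353=1.7647
k=2 src: inc=0.882353, refl=0.882353·-0.764706=-0.6747; V=0.882353+0.882353+-0.674740=1.0900
k=3 load: inc=-0.674740, refl=-0.674740·1.000000=-0.6747; V=1.764706+-0.674740+-0.674740=0.4152
k=4 src: inc=-0.674740, refl=-0.674740·-0.764706=0.5160; V=1.089965+-0.674740+0.515978=0.9312
k=5 load: inc=0.515978, refl=0.515978·1.000000=0.5160; V=0.415225+0.515978+0.515978=1.4472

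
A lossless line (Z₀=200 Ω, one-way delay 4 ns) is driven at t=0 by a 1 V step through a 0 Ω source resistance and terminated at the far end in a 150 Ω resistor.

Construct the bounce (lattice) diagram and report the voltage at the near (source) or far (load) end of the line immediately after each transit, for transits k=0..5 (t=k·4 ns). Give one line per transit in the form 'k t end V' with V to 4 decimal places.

0 0 source 1.0000
1 4 load 0.8571
2 8 source 1.0000
3 12 load 0.9796
4 16 source 1.0000
5 20 load 0.9971

Γ_L=-0.142857, Γ_S=-1.000000; launch V₁=1·200/200=1.000000
k=0 src: V=1.0000
k=1 load: inc=1.000000, refl=1.000000·-0.142857=-0.1429; V=0.000000+1.000000+-0.142857=0.8571
k=2 src: inc=-0.142857, refl=-0.142857·-1.000000=0.1429; V=1.000000+-0.142857+0.142857=1.0000
k=3 load: inc=0.142857, refl=0.142857·-0.142857=-0.0204; V=0.857143+0.142857+-0.020408=0.9796
k=4 src: inc=-0.020408, refl=-0.020408·-1.000000=0.0204; V=1.000000+-0.020408+0.020408=1.0000
k=5 load: inc=0.020408, refl=0.020408·-0.142857=-0.0029; V=0.979592+0.020408+-0.002915=0.9971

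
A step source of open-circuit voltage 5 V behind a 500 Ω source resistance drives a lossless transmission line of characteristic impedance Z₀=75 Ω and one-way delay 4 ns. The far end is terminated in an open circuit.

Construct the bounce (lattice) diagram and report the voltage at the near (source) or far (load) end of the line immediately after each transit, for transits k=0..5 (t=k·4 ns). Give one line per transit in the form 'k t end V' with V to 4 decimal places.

Γ_L=1.000000, Γ_S=0.739130; launch V₁=5·75/575=0.652174
k=0 src: V=0.6522
k=1 load: inc=0.652174, refl=0.652174·1.000000=0.6522; V=0.000000+0.652174+0.652174=1.3043
k=2 src: inc=0.652174, refl=0.652174·0.739130=0.4820; V=0.652174+0.652174+0.482042=1.7864
k=3 load: inc=0.482042, refl=0.482042·1.000000=0.4820; V=1.304348+0.482042+0.482042=2.2684
k=4 src: inc=0.482042, refl=0.482042·0.739130=0.3563; V=1.786389+0.482042+0.356292=2.6247
k=5 load: inc=0.356292, refl=0.356292·1.000000=0.3563; V=2.268431+0.356292+0.356292=2.9810

0 0 source 0.6522
1 4 load 1.3043
2 8 source 1.7864
3 12 load 2.2684
4 16 source 2.6247
5 20 load 2.9810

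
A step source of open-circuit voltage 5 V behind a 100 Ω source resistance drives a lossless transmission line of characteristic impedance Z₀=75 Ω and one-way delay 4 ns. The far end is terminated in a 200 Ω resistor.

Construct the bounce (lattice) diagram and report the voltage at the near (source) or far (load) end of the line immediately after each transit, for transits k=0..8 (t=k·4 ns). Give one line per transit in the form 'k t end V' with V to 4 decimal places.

Γ_L=0.454545, Γ_S=0.142857; launch V₁=5·75/175=2.142857
k=0 src: V=2.1429
k=1 load: inc=2.142857, refl=2.142857·0.454545=0.9740; V=0.000000+2.142857+0.974026=3.1169
k=2 src: inc=0.974026, refl=0.974026·0.142857=0.1391; V=2.142857+0.974026+0.139147=3.2560
k=3 load: inc=0.139147, refl=0.139147·0.454545=0.0632; V=3.116883+0.139147+0.063248=3.3193
k=4 src: inc=0.063248, refl=0.063248·0.142857=0.0090; V=3.256030+0.063248+0.009035=3.3283
k=5 load: inc=0.009035, refl=0.009035·0.454545=0.0041; V=3.319278+0.009035+0.004107=3.3324
k=6 src: inc=0.004107, refl=0.004107·0.142857=0.0006; V=3.328314+0.004107+0.000587=3.3330
k=7 load: inc=0.000587, refl=0.000587·0.454545=0.0003; V=3.332421+0.000587+0.000267=3.3333
k=8 src: inc=0.000267, refl=0.000267·0.142857=0.0000; V=3.333007+0.000267+0.000038=3.3333

0 0 source 2.1429
1 4 load 3.1169
2 8 source 3.2560
3 12 load 3.3193
4 16 source 3.3283
5 20 load 3.3324
6 24 source 3.3330
7 28 load 3.3333
8 32 source 3.3333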